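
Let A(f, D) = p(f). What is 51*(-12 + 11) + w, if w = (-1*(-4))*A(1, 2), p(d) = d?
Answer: -47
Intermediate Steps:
A(f, D) = f
w = 4 (w = -1*(-4)*1 = 4*1 = 4)
51*(-12 + 11) + w = 51*(-12 + 11) + 4 = 51*(-1) + 4 = -51 + 4 = -47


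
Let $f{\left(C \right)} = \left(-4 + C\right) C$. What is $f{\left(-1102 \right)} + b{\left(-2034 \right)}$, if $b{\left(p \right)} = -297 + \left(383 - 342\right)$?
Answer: $1218556$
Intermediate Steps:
$f{\left(C \right)} = C \left(-4 + C\right)$
$b{\left(p \right)} = -256$ ($b{\left(p \right)} = -297 + 41 = -256$)
$f{\left(-1102 \right)} + b{\left(-2034 \right)} = - 1102 \left(-4 - 1102\right) - 256 = \left(-1102\right) \left(-1106\right) - 256 = 1218812 - 256 = 1218556$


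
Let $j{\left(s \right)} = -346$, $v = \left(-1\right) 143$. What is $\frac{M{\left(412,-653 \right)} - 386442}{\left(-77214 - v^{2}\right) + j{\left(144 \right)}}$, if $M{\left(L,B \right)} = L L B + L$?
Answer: $\frac{111228862}{98009} \approx 1134.9$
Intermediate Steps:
$v = -143$
$M{\left(L,B \right)} = L + B L^{2}$ ($M{\left(L,B \right)} = L^{2} B + L = B L^{2} + L = L + B L^{2}$)
$\frac{M{\left(412,-653 \right)} - 386442}{\left(-77214 - v^{2}\right) + j{\left(144 \right)}} = \frac{412 \left(1 - 269036\right) - 386442}{\left(-77214 - \left(-143\right)^{2}\right) - 346} = \frac{412 \left(1 - 269036\right) - 386442}{\left(-77214 - 20449\right) - 346} = \frac{412 \left(-269035\right) - 386442}{\left(-77214 - 20449\right) - 346} = \frac{-110842420 - 386442}{-97663 - 346} = - \frac{111228862}{-98009} = \left(-111228862\right) \left(- \frac{1}{98009}\right) = \frac{111228862}{98009}$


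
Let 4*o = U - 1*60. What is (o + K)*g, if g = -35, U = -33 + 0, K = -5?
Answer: 3955/4 ≈ 988.75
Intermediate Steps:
U = -33
o = -93/4 (o = (-33 - 1*60)/4 = (-33 - 60)/4 = (¼)*(-93) = -93/4 ≈ -23.250)
(o + K)*g = (-93/4 - 5)*(-35) = -113/4*(-35) = 3955/4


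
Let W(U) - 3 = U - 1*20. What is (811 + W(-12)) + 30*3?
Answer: 872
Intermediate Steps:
W(U) = -17 + U (W(U) = 3 + (U - 1*20) = 3 + (U - 20) = 3 + (-20 + U) = -17 + U)
(811 + W(-12)) + 30*3 = (811 + (-17 - 12)) + 30*3 = (811 - 29) + 90 = 782 + 90 = 872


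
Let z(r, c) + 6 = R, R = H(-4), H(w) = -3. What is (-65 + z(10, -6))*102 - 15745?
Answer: -23293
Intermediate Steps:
R = -3
z(r, c) = -9 (z(r, c) = -6 - 3 = -9)
(-65 + z(10, -6))*102 - 15745 = (-65 - 9)*102 - 15745 = -74*102 - 15745 = -7548 - 15745 = -23293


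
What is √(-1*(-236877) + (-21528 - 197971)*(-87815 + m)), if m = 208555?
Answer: I*√26502072383 ≈ 1.6279e+5*I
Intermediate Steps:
√(-1*(-236877) + (-21528 - 197971)*(-87815 + m)) = √(-1*(-236877) + (-21528 - 197971)*(-87815 + 208555)) = √(236877 - 219499*120740) = √(236877 - 26502309260) = √(-26502072383) = I*√26502072383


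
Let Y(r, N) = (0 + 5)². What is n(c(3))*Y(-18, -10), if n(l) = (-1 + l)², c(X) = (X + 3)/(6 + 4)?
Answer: 4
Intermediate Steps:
Y(r, N) = 25 (Y(r, N) = 5² = 25)
c(X) = 3/10 + X/10 (c(X) = (3 + X)/10 = (3 + X)*(⅒) = 3/10 + X/10)
n(c(3))*Y(-18, -10) = (-1 + (3/10 + (⅒)*3))²*25 = (-1 + (3/10 + 3/10))²*25 = (-1 + ⅗)²*25 = (-⅖)²*25 = (4/25)*25 = 4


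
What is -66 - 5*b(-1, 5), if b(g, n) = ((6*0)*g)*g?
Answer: -66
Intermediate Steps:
b(g, n) = 0 (b(g, n) = (0*g)*g = 0*g = 0)
-66 - 5*b(-1, 5) = -66 - 5*0 = -66 + 0 = -66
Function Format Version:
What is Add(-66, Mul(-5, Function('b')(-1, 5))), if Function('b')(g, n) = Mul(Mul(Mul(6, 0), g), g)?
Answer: -66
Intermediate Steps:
Function('b')(g, n) = 0 (Function('b')(g, n) = Mul(Mul(0, g), g) = Mul(0, g) = 0)
Add(-66, Mul(-5, Function('b')(-1, 5))) = Add(-66, Mul(-5, 0)) = Add(-66, 0) = -66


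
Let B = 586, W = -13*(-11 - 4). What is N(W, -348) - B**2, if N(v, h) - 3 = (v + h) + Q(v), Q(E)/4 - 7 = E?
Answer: -342738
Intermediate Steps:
Q(E) = 28 + 4*E
W = 195 (W = -13*(-15) = 195)
N(v, h) = 31 + h + 5*v (N(v, h) = 3 + ((v + h) + (28 + 4*v)) = 3 + ((h + v) + (28 + 4*v)) = 3 + (28 + h + 5*v) = 31 + h + 5*v)
N(W, -348) - B**2 = (31 - 348 + 5*195) - 1*586**2 = (31 - 348 + 975) - 1*343396 = 658 - 343396 = -342738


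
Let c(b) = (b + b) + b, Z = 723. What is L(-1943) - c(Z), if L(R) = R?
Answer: -4112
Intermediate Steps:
c(b) = 3*b (c(b) = 2*b + b = 3*b)
L(-1943) - c(Z) = -1943 - 3*723 = -1943 - 1*2169 = -1943 - 2169 = -4112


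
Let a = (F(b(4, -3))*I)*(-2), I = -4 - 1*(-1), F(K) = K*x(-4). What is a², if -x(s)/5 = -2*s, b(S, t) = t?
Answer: 518400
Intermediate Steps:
x(s) = 10*s (x(s) = -(-10)*s = 10*s)
F(K) = -40*K (F(K) = K*(10*(-4)) = K*(-40) = -40*K)
I = -3 (I = -4 + 1 = -3)
a = 720 (a = (-40*(-3)*(-3))*(-2) = (120*(-3))*(-2) = -360*(-2) = 720)
a² = 720² = 518400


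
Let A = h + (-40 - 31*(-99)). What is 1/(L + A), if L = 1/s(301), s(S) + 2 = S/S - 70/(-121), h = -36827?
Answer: -51/1723819 ≈ -2.9585e-5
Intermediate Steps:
s(S) = -51/121 (s(S) = -2 + (S/S - 70/(-121)) = -2 + (1 - 70*(-1/121)) = -2 + (1 + 70/121) = -2 + 191/121 = -51/121)
A = -33798 (A = -36827 + (-40 - 31*(-99)) = -36827 + (-40 + 3069) = -36827 + 3029 = -33798)
L = -121/51 (L = 1/(-51/121) = -121/51 ≈ -2.3725)
1/(L + A) = 1/(-121/51 - 33798) = 1/(-1723819/51) = -51/1723819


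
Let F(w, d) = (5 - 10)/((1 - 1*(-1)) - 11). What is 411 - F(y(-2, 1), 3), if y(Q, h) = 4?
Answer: 3694/9 ≈ 410.44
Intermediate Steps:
F(w, d) = 5/9 (F(w, d) = -5/((1 + 1) - 11) = -5/(2 - 11) = -5/(-9) = -5*(-⅑) = 5/9)
411 - F(y(-2, 1), 3) = 411 - 1*5/9 = 411 - 5/9 = 3694/9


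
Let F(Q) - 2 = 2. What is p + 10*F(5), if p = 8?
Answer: 48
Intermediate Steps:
F(Q) = 4 (F(Q) = 2 + 2 = 4)
p + 10*F(5) = 8 + 10*4 = 8 + 40 = 48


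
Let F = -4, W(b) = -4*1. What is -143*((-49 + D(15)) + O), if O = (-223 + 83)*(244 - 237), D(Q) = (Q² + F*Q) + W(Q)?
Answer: 124124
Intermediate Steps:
W(b) = -4
D(Q) = -4 + Q² - 4*Q (D(Q) = (Q² - 4*Q) - 4 = -4 + Q² - 4*Q)
O = -980 (O = -140*7 = -980)
-143*((-49 + D(15)) + O) = -143*((-49 + (-4 + 15² - 4*15)) - 980) = -143*((-49 + (-4 + 225 - 60)) - 980) = -143*((-49 + 161) - 980) = -143*(112 - 980) = -143*(-868) = 124124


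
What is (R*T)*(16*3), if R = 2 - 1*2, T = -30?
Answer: 0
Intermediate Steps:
R = 0 (R = 2 - 2 = 0)
(R*T)*(16*3) = (0*(-30))*(16*3) = 0*48 = 0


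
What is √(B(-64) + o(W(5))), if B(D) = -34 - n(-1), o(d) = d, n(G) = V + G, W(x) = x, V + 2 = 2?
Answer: 2*I*√7 ≈ 5.2915*I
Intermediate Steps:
V = 0 (V = -2 + 2 = 0)
n(G) = G (n(G) = 0 + G = G)
B(D) = -33 (B(D) = -34 - 1*(-1) = -34 + 1 = -33)
√(B(-64) + o(W(5))) = √(-33 + 5) = √(-28) = 2*I*√7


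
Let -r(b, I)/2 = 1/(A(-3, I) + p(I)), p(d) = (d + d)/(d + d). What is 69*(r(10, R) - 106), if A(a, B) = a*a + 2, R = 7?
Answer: -14651/2 ≈ -7325.5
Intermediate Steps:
A(a, B) = 2 + a**2 (A(a, B) = a**2 + 2 = 2 + a**2)
p(d) = 1 (p(d) = (2*d)/((2*d)) = (2*d)*(1/(2*d)) = 1)
r(b, I) = -1/6 (r(b, I) = -2/((2 + (-3)**2) + 1) = -2/((2 + 9) + 1) = -2/(11 + 1) = -2/12 = -2*1/12 = -1/6)
69*(r(10, R) - 106) = 69*(-1/6 - 106) = 69*(-637/6) = -14651/2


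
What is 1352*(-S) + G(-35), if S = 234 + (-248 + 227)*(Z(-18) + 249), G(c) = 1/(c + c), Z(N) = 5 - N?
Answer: 518437919/70 ≈ 7.4063e+6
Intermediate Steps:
G(c) = 1/(2*c)
S = -5478 (S = 234 + (-248 + 227)*((5 - 1*(-18)) + 249) = 234 - 21*((5 + 18) + 249) = 234 - 21*(23 + 249) = 234 - 21*272 = 234 - 5712 = -5478)
1352*(-S) + G(-35) = 1352*(-1*(-5478)) + (½)/(-35) = 1352*5478 + (½)*(-1/35) = 7406256 - 1/70 = 518437919/70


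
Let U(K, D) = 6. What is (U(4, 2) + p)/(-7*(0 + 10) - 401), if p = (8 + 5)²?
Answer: -175/471 ≈ -0.37155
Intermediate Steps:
p = 169 (p = 13² = 169)
(U(4, 2) + p)/(-7*(0 + 10) - 401) = (6 + 169)/(-7*(0 + 10) - 401) = 175/(-7*10 - 401) = 175/(-70 - 401) = 175/(-471) = 175*(-1/471) = -175/471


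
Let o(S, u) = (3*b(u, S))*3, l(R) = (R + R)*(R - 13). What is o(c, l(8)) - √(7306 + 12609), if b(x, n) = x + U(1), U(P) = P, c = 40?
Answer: -711 - √19915 ≈ -852.12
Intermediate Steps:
b(x, n) = 1 + x (b(x, n) = x + 1 = 1 + x)
l(R) = 2*R*(-13 + R) (l(R) = (2*R)*(-13 + R) = 2*R*(-13 + R))
o(S, u) = 9 + 9*u (o(S, u) = (3*(1 + u))*3 = (3 + 3*u)*3 = 9 + 9*u)
o(c, l(8)) - √(7306 + 12609) = (9 + 9*(2*8*(-13 + 8))) - √(7306 + 12609) = (9 + 9*(2*8*(-5))) - √19915 = (9 + 9*(-80)) - √19915 = (9 - 720) - √19915 = -711 - √19915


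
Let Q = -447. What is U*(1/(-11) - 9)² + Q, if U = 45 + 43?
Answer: 75083/11 ≈ 6825.7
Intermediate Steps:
U = 88
U*(1/(-11) - 9)² + Q = 88*(1/(-11) - 9)² - 447 = 88*(1*(-1/11) - 9)² - 447 = 88*(-1/11 - 9)² - 447 = 88*(-100/11)² - 447 = 88*(10000/121) - 447 = 80000/11 - 447 = 75083/11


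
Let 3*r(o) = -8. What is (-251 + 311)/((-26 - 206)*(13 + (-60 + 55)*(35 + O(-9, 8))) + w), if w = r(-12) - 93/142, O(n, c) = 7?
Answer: 25560/19468489 ≈ 0.0013129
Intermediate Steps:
r(o) = -8/3 (r(o) = (⅓)*(-8) = -8/3)
w = -1415/426 (w = -8/3 - 93/142 = -1415/426 ≈ -3.3216)
(-251 + 311)/((-26 - 206)*(13 + (-60 + 55)*(35 + O(-9, 8))) + w) = (-251 + 311)/((-26 - 206)*(13 + (-60 + 55)*(35 + 7)) - 1415/426) = 60/(-232*(13 - 5*42) - 1415/426) = 60/(-232*(13 - 210) - 1415/426) = 60/(-232*(-197) - 1415/426) = 60/(45704 - 1415/426) = 60/(19468489/426) = 60*(426/19468489) = 25560/19468489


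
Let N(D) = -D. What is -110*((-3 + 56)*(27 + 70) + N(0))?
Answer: -565510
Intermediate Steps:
-110*((-3 + 56)*(27 + 70) + N(0)) = -110*((-3 + 56)*(27 + 70) - 1*0) = -110*(53*97 + 0) = -110*(5141 + 0) = -110*5141 = -565510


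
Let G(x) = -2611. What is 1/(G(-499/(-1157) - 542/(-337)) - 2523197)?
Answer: -1/2525808 ≈ -3.9591e-7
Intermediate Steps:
1/(G(-499/(-1157) - 542/(-337)) - 2523197) = 1/(-2611 - 2523197) = 1/(-2525808) = -1/2525808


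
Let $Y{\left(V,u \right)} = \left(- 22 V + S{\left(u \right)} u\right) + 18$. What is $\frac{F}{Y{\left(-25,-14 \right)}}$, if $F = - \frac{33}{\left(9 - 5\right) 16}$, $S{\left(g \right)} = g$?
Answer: $- \frac{33}{48896} \approx -0.0006749$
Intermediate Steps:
$Y{\left(V,u \right)} = 18 + u^{2} - 22 V$ ($Y{\left(V,u \right)} = \left(- 22 V + u u\right) + 18 = \left(- 22 V + u^{2}\right) + 18 = \left(u^{2} - 22 V\right) + 18 = 18 + u^{2} - 22 V$)
$F = - \frac{33}{64}$ ($F = - \frac{33}{4 \cdot 16} = - \frac{33}{64} \approx -0.51563$)
$\frac{F}{Y{\left(-25,-14 \right)}} = - \frac{33}{64 \left(18 + \left(-14\right)^{2} - -550\right)} = - \frac{33}{64 \left(18 + 196 + 550\right)} = - \frac{33}{64 \cdot 764} = \left(- \frac{33}{64}\right) \frac{1}{764} = - \frac{33}{48896}$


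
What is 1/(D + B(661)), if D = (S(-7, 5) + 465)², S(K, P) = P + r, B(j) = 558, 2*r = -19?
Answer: 4/850473 ≈ 4.7033e-6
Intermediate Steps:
r = -19/2 (r = (½)*(-19) = -19/2 ≈ -9.5000)
S(K, P) = -19/2 + P (S(K, P) = P - 19/2 = -19/2 + P)
D = 848241/4 (D = ((-19/2 + 5) + 465)² = (-9/2 + 465)² = (921/2)² = 848241/4 ≈ 2.1206e+5)
1/(D + B(661)) = 1/(848241/4 + 558) = 1/(850473/4) = 4/850473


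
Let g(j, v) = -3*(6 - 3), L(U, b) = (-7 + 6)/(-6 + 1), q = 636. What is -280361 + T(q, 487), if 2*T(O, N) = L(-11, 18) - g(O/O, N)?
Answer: -1401782/5 ≈ -2.8036e+5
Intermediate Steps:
L(U, b) = ⅕ (L(U, b) = -1/(-5) = -1*(-⅕) = ⅕)
g(j, v) = -9 (g(j, v) = -3*3 = -9)
T(O, N) = 23/5 (T(O, N) = (⅕ - 1*(-9))/2 = (⅕ + 9)/2 = (½)*(46/5) = 23/5)
-280361 + T(q, 487) = -280361 + 23/5 = -1401782/5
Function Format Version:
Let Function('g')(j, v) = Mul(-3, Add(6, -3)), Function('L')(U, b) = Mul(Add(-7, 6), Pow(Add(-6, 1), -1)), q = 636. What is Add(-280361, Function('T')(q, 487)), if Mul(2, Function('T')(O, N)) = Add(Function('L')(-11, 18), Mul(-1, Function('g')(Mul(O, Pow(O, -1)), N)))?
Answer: Rational(-1401782, 5) ≈ -2.8036e+5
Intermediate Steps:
Function('L')(U, b) = Rational(1, 5) (Function('L')(U, b) = Mul(-1, Pow(-5, -1)) = Mul(-1, Rational(-1, 5)) = Rational(1, 5))
Function('g')(j, v) = -9 (Function('g')(j, v) = Mul(-3, 3) = -9)
Function('T')(O, N) = Rational(23, 5) (Function('T')(O, N) = Mul(Rational(1, 2), Add(Rational(1, 5), Mul(-1, -9))) = Mul(Rational(1, 2), Add(Rational(1, 5), 9)) = Mul(Rational(1, 2), Rational(46, 5)) = Rational(23, 5))
Add(-280361, Function('T')(q, 487)) = Add(-280361, Rational(23, 5)) = Rational(-1401782, 5)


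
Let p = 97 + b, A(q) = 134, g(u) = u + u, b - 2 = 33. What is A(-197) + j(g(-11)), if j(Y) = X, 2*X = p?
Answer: 200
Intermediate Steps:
b = 35 (b = 2 + 33 = 35)
g(u) = 2*u
p = 132 (p = 97 + 35 = 132)
X = 66 (X = (1/2)*132 = 66)
j(Y) = 66
A(-197) + j(g(-11)) = 134 + 66 = 200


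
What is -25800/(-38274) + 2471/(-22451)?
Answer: 80776791/143214929 ≈ 0.56402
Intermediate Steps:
-25800/(-38274) + 2471/(-22451) = -25800*(-1/38274) + 2471*(-1/22451) = 4300/6379 - 2471/22451 = 80776791/143214929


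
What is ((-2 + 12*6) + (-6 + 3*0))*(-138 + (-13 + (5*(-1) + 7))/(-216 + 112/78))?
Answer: -4617420/523 ≈ -8828.7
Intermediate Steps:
((-2 + 12*6) + (-6 + 3*0))*(-138 + (-13 + (5*(-1) + 7))/(-216 + 112/78)) = ((-2 + 72) + (-6 + 0))*(-138 + (-13 + (-5 + 7))/(-216 + 112*(1/78))) = (70 - 6)*(-138 + (-13 + 2)/(-216 + 56/39)) = 64*(-138 - 11/(-8368/39)) = 64*(-138 - 11*(-39/8368)) = 64*(-138 + 429/8368) = 64*(-1154355/8368) = -4617420/523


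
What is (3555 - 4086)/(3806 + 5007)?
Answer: -531/8813 ≈ -0.060252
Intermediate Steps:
(3555 - 4086)/(3806 + 5007) = -531/8813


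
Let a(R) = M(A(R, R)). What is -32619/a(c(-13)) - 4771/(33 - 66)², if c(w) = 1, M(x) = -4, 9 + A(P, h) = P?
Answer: 35503007/4356 ≈ 8150.4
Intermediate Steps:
A(P, h) = -9 + P
a(R) = -4
-32619/a(c(-13)) - 4771/(33 - 66)² = -32619/(-4) - 4771/(33 - 66)² = -32619*(-¼) - 4771/((-33)²) = 32619/4 - 4771/1089 = 35503007/4356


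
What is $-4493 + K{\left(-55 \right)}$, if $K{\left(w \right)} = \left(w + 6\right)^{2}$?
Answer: $-2092$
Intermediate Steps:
$K{\left(w \right)} = \left(6 + w\right)^{2}$
$-4493 + K{\left(-55 \right)} = -4493 + \left(6 - 55\right)^{2} = -4493 + \left(-49\right)^{2} = -4493 + 2401 = -2092$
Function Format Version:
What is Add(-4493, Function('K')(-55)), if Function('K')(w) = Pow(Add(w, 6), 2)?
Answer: -2092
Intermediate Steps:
Function('K')(w) = Pow(Add(6, w), 2)
Add(-4493, Function('K')(-55)) = Add(-4493, Pow(Add(6, -55), 2)) = Add(-4493, Pow(-49, 2)) = Add(-4493, 2401) = -2092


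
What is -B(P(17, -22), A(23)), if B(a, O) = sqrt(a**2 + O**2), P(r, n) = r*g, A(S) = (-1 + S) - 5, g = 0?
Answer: -17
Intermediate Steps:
A(S) = -6 + S
P(r, n) = 0 (P(r, n) = r*0 = 0)
B(a, O) = sqrt(O**2 + a**2)
-B(P(17, -22), A(23)) = -sqrt((-6 + 23)**2 + 0**2) = -sqrt(17**2 + 0) = -sqrt(289 + 0) = -sqrt(289) = -1*17 = -17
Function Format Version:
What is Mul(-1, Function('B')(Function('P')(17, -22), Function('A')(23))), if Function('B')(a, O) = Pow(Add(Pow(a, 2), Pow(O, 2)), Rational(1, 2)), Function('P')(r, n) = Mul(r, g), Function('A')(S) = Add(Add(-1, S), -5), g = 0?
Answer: -17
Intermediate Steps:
Function('A')(S) = Add(-6, S)
Function('P')(r, n) = 0 (Function('P')(r, n) = Mul(r, 0) = 0)
Function('B')(a, O) = Pow(Add(Pow(O, 2), Pow(a, 2)), Rational(1, 2))
Mul(-1, Function('B')(Function('P')(17, -22), Function('A')(23))) = Mul(-1, Pow(Add(Pow(Add(-6, 23), 2), Pow(0, 2)), Rational(1, 2))) = Mul(-1, Pow(Add(Pow(17, 2), 0), Rational(1, 2))) = Mul(-1, Pow(Add(289, 0), Rational(1, 2))) = Mul(-1, Pow(289, Rational(1, 2))) = Mul(-1, 17) = -17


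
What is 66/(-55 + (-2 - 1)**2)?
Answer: -33/23 ≈ -1.4348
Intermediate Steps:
66/(-55 + (-2 - 1)**2) = 66/(-55 + (-3)**2) = 66/(-55 + 9) = 66/(-46) = 66*(-1/46) = -33/23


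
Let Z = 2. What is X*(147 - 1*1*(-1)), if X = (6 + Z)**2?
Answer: 9472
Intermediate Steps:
X = 64 (X = (6 + 2)**2 = 8**2 = 64)
X*(147 - 1*1*(-1)) = 64*(147 - 1*1*(-1)) = 64*(147 - 1*(-1)) = 64*(147 + 1) = 64*148 = 9472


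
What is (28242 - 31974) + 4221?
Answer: 489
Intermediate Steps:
(28242 - 31974) + 4221 = -3732 + 4221 = 489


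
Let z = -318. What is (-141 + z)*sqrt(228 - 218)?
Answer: -459*sqrt(10) ≈ -1451.5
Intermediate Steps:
(-141 + z)*sqrt(228 - 218) = (-141 - 318)*sqrt(228 - 218) = -459*sqrt(10)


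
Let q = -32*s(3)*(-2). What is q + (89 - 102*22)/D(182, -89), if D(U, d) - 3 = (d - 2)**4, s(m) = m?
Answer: 13166390933/68574964 ≈ 192.00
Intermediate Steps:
D(U, d) = 3 + (-2 + d)**4 (D(U, d) = 3 + (d - 2)**4 = 3 + (-2 + d)**4)
q = 192 (q = -32*3*(-2) = -96*(-2) = 192)
q + (89 - 102*22)/D(182, -89) = 192 + (89 - 102*22)/(3 + (-2 - 89)**4) = 192 + (89 - 2244)/(3 + (-91)**4) = 192 - 2155/(3 + 68574961) = 192 - 2155/68574964 = 13166390933/68574964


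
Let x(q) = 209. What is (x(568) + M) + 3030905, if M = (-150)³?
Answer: -343886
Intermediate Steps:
M = -3375000
(x(568) + M) + 3030905 = (209 - 3375000) + 3030905 = -3374791 + 3030905 = -343886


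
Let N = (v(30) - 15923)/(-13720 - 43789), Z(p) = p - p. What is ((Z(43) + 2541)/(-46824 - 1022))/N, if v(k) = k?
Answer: -146130369/760416478 ≈ -0.19217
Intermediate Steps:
Z(p) = 0
N = 15893/57509 (N = (30 - 15923)/(-13720 - 43789) = -15893/(-57509) = -15893*(-1/57509) = 15893/57509 ≈ 0.27636)
((Z(43) + 2541)/(-46824 - 1022))/N = ((0 + 2541)/(-46824 - 1022))/(15893/57509) = (2541/(-47846))*(57509/15893) = (2541*(-1/47846))*(57509/15893) = -2541/47846*57509/15893 = -146130369/760416478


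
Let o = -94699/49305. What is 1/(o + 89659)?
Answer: 49305/4420542296 ≈ 1.1154e-5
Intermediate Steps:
o = -94699/49305 (o = -94699*1/49305 = -94699/49305 ≈ -1.9207)
1/(o + 89659) = 1/(-94699/49305 + 89659) = 1/(4420542296/49305) = 49305/4420542296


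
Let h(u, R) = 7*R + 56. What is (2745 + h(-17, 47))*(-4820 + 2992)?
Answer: -5721640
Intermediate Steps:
h(u, R) = 56 + 7*R
(2745 + h(-17, 47))*(-4820 + 2992) = (2745 + (56 + 7*47))*(-4820 + 2992) = (2745 + (56 + 329))*(-1828) = (2745 + 385)*(-1828) = 3130*(-1828) = -5721640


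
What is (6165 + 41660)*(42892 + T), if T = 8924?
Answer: 2478100200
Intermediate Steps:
(6165 + 41660)*(42892 + T) = (6165 + 41660)*(42892 + 8924) = 47825*51816 = 2478100200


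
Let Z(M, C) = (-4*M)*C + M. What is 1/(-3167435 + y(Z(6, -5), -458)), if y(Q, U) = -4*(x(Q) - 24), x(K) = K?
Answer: -1/3167843 ≈ -3.1567e-7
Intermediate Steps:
Z(M, C) = M - 4*C*M (Z(M, C) = -4*C*M + M = M - 4*C*M)
y(Q, U) = 96 - 4*Q (y(Q, U) = -4*(Q - 24) = -4*(-24 + Q) = 96 - 4*Q)
1/(-3167435 + y(Z(6, -5), -458)) = 1/(-3167435 + (96 - 24*(1 - 4*(-5)))) = 1/(-3167435 + (96 - 24*(1 + 20))) = 1/(-3167435 + (96 - 24*21)) = 1/(-3167435 + (96 - 4*126)) = 1/(-3167435 + (96 - 504)) = 1/(-3167435 - 408) = 1/(-3167843) = -1/3167843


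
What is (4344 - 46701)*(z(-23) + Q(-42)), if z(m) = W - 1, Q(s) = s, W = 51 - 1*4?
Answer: -169428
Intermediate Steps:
W = 47 (W = 51 - 4 = 47)
z(m) = 46 (z(m) = 47 - 1 = 46)
(4344 - 46701)*(z(-23) + Q(-42)) = (4344 - 46701)*(46 - 42) = -42357*4 = -169428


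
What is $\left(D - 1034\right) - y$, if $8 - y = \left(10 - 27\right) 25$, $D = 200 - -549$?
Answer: $-718$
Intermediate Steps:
$D = 749$ ($D = 200 + 549 = 749$)
$y = 433$ ($y = 8 - \left(10 - 27\right) 25 = 8 - \left(-17\right) 25 = 8 - -425 = 8 + 425 = 433$)
$\left(D - 1034\right) - y = \left(749 - 1034\right) - 433 = -285 - 433 = -718$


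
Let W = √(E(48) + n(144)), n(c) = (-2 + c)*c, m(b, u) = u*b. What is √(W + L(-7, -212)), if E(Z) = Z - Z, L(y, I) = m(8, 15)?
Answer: 2*√(30 + 3*√142) ≈ 16.217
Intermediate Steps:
m(b, u) = b*u
L(y, I) = 120 (L(y, I) = 8*15 = 120)
E(Z) = 0
n(c) = c*(-2 + c)
W = 12*√142 (W = √(0 + 144*(-2 + 144)) = √(0 + 144*142) = √(0 + 20448) = √20448 = 12*√142 ≈ 143.00)
√(W + L(-7, -212)) = √(12*√142 + 120) = √(120 + 12*√142)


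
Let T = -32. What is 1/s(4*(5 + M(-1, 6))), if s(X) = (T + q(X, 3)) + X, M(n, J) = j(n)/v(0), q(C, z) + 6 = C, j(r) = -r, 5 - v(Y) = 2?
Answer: 3/14 ≈ 0.21429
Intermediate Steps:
v(Y) = 3 (v(Y) = 5 - 1*2 = 5 - 2 = 3)
q(C, z) = -6 + C
M(n, J) = -n/3
s(X) = -38 + 2*X (s(X) = (-32 + (-6 + X)) + X = (-38 + X) + X = -38 + 2*X)
1/s(4*(5 + M(-1, 6))) = 1/(-38 + 2*(4*(5 - 1/3*(-1)))) = 1/(-38 + 2*(4*(5 + 1/3))) = 1/(-38 + 2*(4*(16/3))) = 1/(-38 + 2*(64/3)) = 1/(-38 + 128/3) = 1/(14/3) = 3/14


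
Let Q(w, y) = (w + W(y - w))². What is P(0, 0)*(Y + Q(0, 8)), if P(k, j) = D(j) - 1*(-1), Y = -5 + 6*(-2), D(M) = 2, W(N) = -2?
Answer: -39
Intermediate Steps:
Y = -17 (Y = -5 - 12 = -17)
Q(w, y) = (-2 + w)² (Q(w, y) = (w - 2)² = (-2 + w)²)
P(k, j) = 3 (P(k, j) = 2 - 1*(-1) = 2 + 1 = 3)
P(0, 0)*(Y + Q(0, 8)) = 3*(-17 + (-2 + 0)²) = 3*(-17 + (-2)²) = 3*(-17 + 4) = 3*(-13) = -39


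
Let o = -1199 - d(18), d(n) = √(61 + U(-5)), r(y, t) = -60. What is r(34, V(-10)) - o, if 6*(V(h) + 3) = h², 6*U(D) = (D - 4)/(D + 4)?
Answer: 1139 + 5*√10/2 ≈ 1146.9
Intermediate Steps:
U(D) = (-4 + D)/(6*(4 + D)) (U(D) = ((D - 4)/(D + 4))/6 = ((-4 + D)/(4 + D))/6 = (-4 + D)/(6*(4 + D)))
V(h) = -3 + h²/6
d(n) = 5*√10/2 (d(n) = √(61 + (-4 - 5)/(6*(4 - 5))) = √(61 + (⅙)*(-9)/(-1)) = √(61 + (⅙)*(-1)*(-9)) = √(61 + 3/2) = √(125/2) = 5*√10/2)
o = -1199 - 5*√10/2 ≈ -1206.9
r(34, V(-10)) - o = -60 - (-1199 - 5*√10/2) = -60 + (1199 + 5*√10/2) = 1139 + 5*√10/2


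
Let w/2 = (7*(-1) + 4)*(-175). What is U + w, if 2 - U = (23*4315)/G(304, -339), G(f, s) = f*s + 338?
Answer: 4702547/4466 ≈ 1053.0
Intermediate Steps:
G(f, s) = 338 + f*s
U = 13247/4466 (U = 2 - 23*4315/(338 + 304*(-339)) = 2 - 99245/(338 - 103056) = 2 - 99245/(-102718) = 2 - 99245*(-1)/102718 = 2 - 1*(-4315/4466) = 2 + 4315/4466 = 13247/4466 ≈ 2.9662)
w = 1050 (w = 2*((7*(-1) + 4)*(-175)) = 2*((-7 + 4)*(-175)) = 2*(-3*(-175)) = 2*525 = 1050)
U + w = 13247/4466 + 1050 = 4702547/4466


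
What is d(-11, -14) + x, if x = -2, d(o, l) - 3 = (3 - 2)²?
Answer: 2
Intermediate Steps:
d(o, l) = 4 (d(o, l) = 3 + (3 - 2)² = 3 + 1² = 3 + 1 = 4)
d(-11, -14) + x = 4 - 2 = 2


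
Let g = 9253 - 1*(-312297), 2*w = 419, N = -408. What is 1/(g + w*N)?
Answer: 1/236074 ≈ 4.2360e-6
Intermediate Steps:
w = 419/2 (w = (1/2)*419 = 419/2 ≈ 209.50)
g = 321550 (g = 9253 + 312297 = 321550)
1/(g + w*N) = 1/(321550 + (419/2)*(-408)) = 1/(321550 - 85476) = 1/236074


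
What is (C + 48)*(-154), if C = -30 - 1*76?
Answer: 8932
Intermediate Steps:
C = -106 (C = -30 - 76 = -106)
(C + 48)*(-154) = (-106 + 48)*(-154) = -58*(-154) = 8932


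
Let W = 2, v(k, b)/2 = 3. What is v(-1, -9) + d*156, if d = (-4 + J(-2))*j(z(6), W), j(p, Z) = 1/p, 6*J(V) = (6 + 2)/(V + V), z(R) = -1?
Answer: 682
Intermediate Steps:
v(k, b) = 6 (v(k, b) = 2*3 = 6)
J(V) = 2/(3*V) (J(V) = ((6 + 2)/(V + V))/6 = (8/((2*V)))/6 = (8*(1/(2*V)))/6 = (4/V)/6 = 2/(3*V))
d = 13/3 (d = (-4 + (⅔)/(-2))/(-1) = (-4 + (⅔)*(-½))*(-1) = (-4 - ⅓)*(-1) = -13/3*(-1) = 13/3 ≈ 4.3333)
v(-1, -9) + d*156 = 6 + (13/3)*156 = 6 + 676 = 682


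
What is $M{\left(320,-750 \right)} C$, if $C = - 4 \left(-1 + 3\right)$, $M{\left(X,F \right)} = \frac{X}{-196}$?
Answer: $\frac{640}{49} \approx 13.061$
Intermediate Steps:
$M{\left(X,F \right)} = - \frac{X}{196}$ ($M{\left(X,F \right)} = X \left(- \frac{1}{196}\right) = - \frac{X}{196}$)
$C = -8$ ($C = \left(-4\right) 2 = -8$)
$M{\left(320,-750 \right)} C = \left(- \frac{1}{196}\right) 320 \left(-8\right) = \left(- \frac{80}{49}\right) \left(-8\right) = \frac{640}{49}$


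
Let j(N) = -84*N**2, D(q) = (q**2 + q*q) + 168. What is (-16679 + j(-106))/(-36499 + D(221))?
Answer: -960503/61351 ≈ -15.656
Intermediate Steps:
D(q) = 168 + 2*q**2 (D(q) = (q**2 + q**2) + 168 = 2*q**2 + 168 = 168 + 2*q**2)
(-16679 + j(-106))/(-36499 + D(221)) = (-16679 - 84*(-106)**2)/(-36499 + (168 + 2*221**2)) = (-16679 - 84*11236)/(-36499 + (168 + 2*48841)) = (-16679 - 943824)/(-36499 + (168 + 97682)) = -960503/(-36499 + 97850) = -960503/61351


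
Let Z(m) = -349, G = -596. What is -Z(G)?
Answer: 349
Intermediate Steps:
-Z(G) = -1*(-349) = 349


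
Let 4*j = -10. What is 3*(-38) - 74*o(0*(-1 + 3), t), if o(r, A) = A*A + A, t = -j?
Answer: -1523/2 ≈ -761.50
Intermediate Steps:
j = -5/2 (j = (¼)*(-10) = -5/2 ≈ -2.5000)
t = 5/2 (t = -1*(-5/2) = 5/2 ≈ 2.5000)
o(r, A) = A + A² (o(r, A) = A² + A = A + A²)
3*(-38) - 74*o(0*(-1 + 3), t) = 3*(-38) - 185*(1 + 5/2) = -114 - 185*7/2 = -114 - 74*35/4 = -114 - 1295/2 = -1523/2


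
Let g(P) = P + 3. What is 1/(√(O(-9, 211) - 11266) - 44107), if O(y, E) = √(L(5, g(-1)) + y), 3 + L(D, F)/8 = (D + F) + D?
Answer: -1/(44107 - I*√(11266 - 3*√7)) ≈ -2.2672e-5 - 5.454e-8*I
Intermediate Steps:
g(P) = 3 + P
L(D, F) = -24 + 8*F + 16*D (L(D, F) = -24 + 8*((D + F) + D) = -24 + 8*(F + 2*D) = -24 + (8*F + 16*D) = -24 + 8*F + 16*D)
O(y, E) = √(72 + y) (O(y, E) = √((-24 + 8*(3 - 1) + 16*5) + y) = √((-24 + 8*2 + 80) + y) = √((-24 + 16 + 80) + y) = √(72 + y))
1/(√(O(-9, 211) - 11266) - 44107) = 1/(√(√(72 - 9) - 11266) - 44107) = 1/(√(√63 - 11266) - 44107) = 1/(√(3*√7 - 11266) - 44107) = 1/(√(-11266 + 3*√7) - 44107) = 1/(-44107 + √(-11266 + 3*√7))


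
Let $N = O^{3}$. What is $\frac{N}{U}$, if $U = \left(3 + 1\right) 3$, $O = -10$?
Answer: $- \frac{250}{3} \approx -83.333$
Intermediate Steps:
$U = 12$ ($U = 4 \cdot 3 = 12$)
$N = -1000$ ($N = \left(-10\right)^{3} = -1000$)
$\frac{N}{U} = - \frac{1000}{12} = \left(-1000\right) \frac{1}{12} = - \frac{250}{3}$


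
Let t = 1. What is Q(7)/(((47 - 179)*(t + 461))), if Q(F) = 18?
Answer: -1/3388 ≈ -0.00029516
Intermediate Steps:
Q(7)/(((47 - 179)*(t + 461))) = 18/(((47 - 179)*(1 + 461))) = 18/((-132*462)) = 18/(-60984) = 18*(-1/60984) = -1/3388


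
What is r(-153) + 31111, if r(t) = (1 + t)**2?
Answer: 54215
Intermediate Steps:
r(-153) + 31111 = (1 - 153)**2 + 31111 = (-152)**2 + 31111 = 23104 + 31111 = 54215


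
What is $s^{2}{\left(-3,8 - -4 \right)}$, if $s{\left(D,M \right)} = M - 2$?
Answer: $100$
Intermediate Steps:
$s{\left(D,M \right)} = -2 + M$
$s^{2}{\left(-3,8 - -4 \right)} = \left(-2 + \left(8 - -4\right)\right)^{2} = \left(-2 + \left(8 + 4\right)\right)^{2} = \left(-2 + 12\right)^{2} = 10^{2} = 100$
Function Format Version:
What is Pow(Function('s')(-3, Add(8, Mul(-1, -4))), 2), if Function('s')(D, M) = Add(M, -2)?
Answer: 100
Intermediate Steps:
Function('s')(D, M) = Add(-2, M)
Pow(Function('s')(-3, Add(8, Mul(-1, -4))), 2) = Pow(Add(-2, Add(8, Mul(-1, -4))), 2) = Pow(Add(-2, Add(8, 4)), 2) = Pow(Add(-2, 12), 2) = Pow(10, 2) = 100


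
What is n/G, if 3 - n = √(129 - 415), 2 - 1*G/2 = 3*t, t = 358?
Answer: -3/2144 + I*√286/2144 ≈ -0.0013993 + 0.0078878*I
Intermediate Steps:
G = -2144 (G = 4 - 6*358 = 4 - 2*1074 = 4 - 2148 = -2144)
n = 3 - I*√286 (n = 3 - √(129 - 415) = 3 - √(-286) = 3 - I*√286 ≈ 3.0 - 16.912*I)
n/G = (3 - I*√286)/(-2144) = (3 - I*√286)*(-1/2144) = -3/2144 + I*√286/2144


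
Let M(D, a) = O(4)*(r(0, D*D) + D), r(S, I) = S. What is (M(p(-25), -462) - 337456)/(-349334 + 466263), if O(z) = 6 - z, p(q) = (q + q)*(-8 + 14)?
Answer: -338056/116929 ≈ -2.8911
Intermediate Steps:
p(q) = 12*q (p(q) = (2*q)*6 = 12*q)
M(D, a) = 2*D (M(D, a) = (6 - 1*4)*(0 + D) = (6 - 4)*D = 2*D)
(M(p(-25), -462) - 337456)/(-349334 + 466263) = (2*(12*(-25)) - 337456)/(-349334 + 466263) = (2*(-300) - 337456)/116929 = (-600 - 337456)*(1/116929) = -338056*1/116929 = -338056/116929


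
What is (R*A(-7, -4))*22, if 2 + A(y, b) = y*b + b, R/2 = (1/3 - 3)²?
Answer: 61952/9 ≈ 6883.6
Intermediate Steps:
R = 128/9 (R = 2*(1/3 - 3)² = 2*(1*(⅓) - 3)² = 2*(⅓ - 3)² = 2*(-8/3)² = 2*(64/9) = 128/9 ≈ 14.222)
A(y, b) = -2 + b + b*y (A(y, b) = -2 + (y*b + b) = -2 + (b*y + b) = -2 + (b + b*y) = -2 + b + b*y)
(R*A(-7, -4))*22 = (128*(-2 - 4 - 4*(-7))/9)*22 = (128*(-2 - 4 + 28)/9)*22 = ((128/9)*22)*22 = (2816/9)*22 = 61952/9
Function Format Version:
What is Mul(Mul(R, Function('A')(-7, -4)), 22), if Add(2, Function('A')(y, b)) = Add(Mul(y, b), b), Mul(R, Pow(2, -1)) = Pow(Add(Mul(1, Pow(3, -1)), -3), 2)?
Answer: Rational(61952, 9) ≈ 6883.6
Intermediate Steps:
R = Rational(128, 9) (R = Mul(2, Pow(Add(Mul(1, Pow(3, -1)), -3), 2)) = Mul(2, Pow(Add(Mul(1, Rational(1, 3)), -3), 2)) = Mul(2, Pow(Add(Rational(1, 3), -3), 2)) = Mul(2, Pow(Rational(-8, 3), 2)) = Mul(2, Rational(64, 9)) = Rational(128, 9) ≈ 14.222)
Function('A')(y, b) = Add(-2, b, Mul(b, y)) (Function('A')(y, b) = Add(-2, Add(Mul(y, b), b)) = Add(-2, Add(Mul(b, y), b)) = Add(-2, Add(b, Mul(b, y))) = Add(-2, b, Mul(b, y)))
Mul(Mul(R, Function('A')(-7, -4)), 22) = Mul(Mul(Rational(128, 9), Add(-2, -4, Mul(-4, -7))), 22) = Mul(Mul(Rational(128, 9), Add(-2, -4, 28)), 22) = Mul(Mul(Rational(128, 9), 22), 22) = Mul(Rational(2816, 9), 22) = Rational(61952, 9)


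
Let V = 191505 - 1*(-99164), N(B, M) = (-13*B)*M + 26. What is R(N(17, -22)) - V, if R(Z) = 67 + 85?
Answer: -290517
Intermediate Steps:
N(B, M) = 26 - 13*B*M (N(B, M) = -13*B*M + 26 = 26 - 13*B*M)
V = 290669 (V = 191505 + 99164 = 290669)
R(Z) = 152
R(N(17, -22)) - V = 152 - 1*290669 = 152 - 290669 = -290517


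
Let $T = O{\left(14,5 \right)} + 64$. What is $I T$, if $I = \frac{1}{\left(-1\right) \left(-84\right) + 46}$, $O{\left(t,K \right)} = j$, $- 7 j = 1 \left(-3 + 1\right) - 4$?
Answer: $\frac{227}{455} \approx 0.4989$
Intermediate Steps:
$j = \frac{6}{7}$ ($j = - \frac{1 \left(-3 + 1\right) - 4}{7} = - \frac{1 \left(-2\right) - 4}{7} = - \frac{-2 - 4}{7} = \left(- \frac{1}{7}\right) \left(-6\right) = \frac{6}{7} \approx 0.85714$)
$O{\left(t,K \right)} = \frac{6}{7}$
$T = \frac{454}{7}$ ($T = \frac{6}{7} + 64 = \frac{454}{7} \approx 64.857$)
$I = \frac{1}{130}$ ($I = \frac{1}{84 + 46} = \frac{1}{130} \approx 0.0076923$)
$I T = \frac{1}{130} \cdot \frac{454}{7} = \frac{227}{455}$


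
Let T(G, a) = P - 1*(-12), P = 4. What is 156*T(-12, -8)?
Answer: 2496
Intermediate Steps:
T(G, a) = 16 (T(G, a) = 4 - 1*(-12) = 4 + 12 = 16)
156*T(-12, -8) = 156*16 = 2496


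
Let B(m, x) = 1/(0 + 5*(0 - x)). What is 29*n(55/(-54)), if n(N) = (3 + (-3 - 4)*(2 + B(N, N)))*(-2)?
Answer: 197374/275 ≈ 717.72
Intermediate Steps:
B(m, x) = -1/(5*x) (B(m, x) = 1/(0 + 5*(-x)) = 1/(0 - 5*x) = 1/(-5*x) = -1/(5*x))
n(N) = 22 - 14/(5*N) (n(N) = (3 + (-3 - 4)*(2 - 1/(5*N)))*(-2) = (3 - 7*(2 - 1/(5*N)))*(-2) = (3 + (-14 + 7/(5*N)))*(-2) = (-11 + 7/(5*N))*(-2) = 22 - 14/(5*N))
29*n(55/(-54)) = 29*(22 - 14/(5*(55/(-54)))) = 29*(22 - 14/(5*(55*(-1/54)))) = 29*(22 - 14/(5*(-55/54))) = 29*(22 - 14/5*(-54/55)) = 29*(22 + 756/275) = 29*(6806/275) = 197374/275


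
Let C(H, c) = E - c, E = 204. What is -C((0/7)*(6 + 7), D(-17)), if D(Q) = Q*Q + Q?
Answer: 68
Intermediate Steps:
D(Q) = Q + Q² (D(Q) = Q² + Q = Q + Q²)
C(H, c) = 204 - c
-C((0/7)*(6 + 7), D(-17)) = -(204 - (-17)*(1 - 17)) = -(204 - (-17)*(-16)) = -(204 - 1*272) = -(204 - 272) = -1*(-68) = 68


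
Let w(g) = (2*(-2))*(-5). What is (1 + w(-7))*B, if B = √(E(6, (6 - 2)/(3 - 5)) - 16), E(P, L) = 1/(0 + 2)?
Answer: 21*I*√62/2 ≈ 82.677*I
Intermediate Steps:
w(g) = 20 (w(g) = -4*(-5) = 20)
E(P, L) = ½ (E(P, L) = 1/2 = ½)
B = I*√62/2 (B = √(½ - 16) = √(-31/2) = I*√62/2 ≈ 3.937*I)
(1 + w(-7))*B = (1 + 20)*(I*√62/2) = 21*(I*√62/2) = 21*I*√62/2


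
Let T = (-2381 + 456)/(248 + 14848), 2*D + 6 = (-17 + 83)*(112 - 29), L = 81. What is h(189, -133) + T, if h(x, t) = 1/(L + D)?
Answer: -1802543/14175144 ≈ -0.12716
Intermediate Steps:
D = 2736 (D = -3 + ((-17 + 83)*(112 - 29))/2 = -3 + (66*83)/2 = -3 + (½)*5478 = -3 + 2739 = 2736)
T = -1925/15096 ≈ -0.12752
h(x, t) = 1/2817 (h(x, t) = 1/(81 + 2736) = 1/2817)
h(189, -133) + T = 1/2817 - 1925/15096 = -1802543/14175144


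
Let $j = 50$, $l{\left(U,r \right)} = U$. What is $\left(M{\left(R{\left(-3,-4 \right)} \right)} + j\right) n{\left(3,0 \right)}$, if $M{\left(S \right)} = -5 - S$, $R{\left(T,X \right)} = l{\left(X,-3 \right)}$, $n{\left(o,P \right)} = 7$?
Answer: $343$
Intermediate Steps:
$R{\left(T,X \right)} = X$
$\left(M{\left(R{\left(-3,-4 \right)} \right)} + j\right) n{\left(3,0 \right)} = \left(\left(-5 - -4\right) + 50\right) 7 = \left(\left(-5 + 4\right) + 50\right) 7 = \left(-1 + 50\right) 7 = 49 \cdot 7 = 343$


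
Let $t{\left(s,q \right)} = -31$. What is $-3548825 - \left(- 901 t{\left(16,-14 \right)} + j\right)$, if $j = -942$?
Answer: $-3575814$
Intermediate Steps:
$-3548825 - \left(- 901 t{\left(16,-14 \right)} + j\right) = -3548825 - \left(\left(-901\right) \left(-31\right) - 942\right) = -3548825 - \left(27931 - 942\right) = -3548825 - 26989 = -3575814$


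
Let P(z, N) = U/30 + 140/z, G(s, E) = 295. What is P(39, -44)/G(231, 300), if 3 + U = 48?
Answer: 397/23010 ≈ 0.017253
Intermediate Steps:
U = 45 (U = -3 + 48 = 45)
P(z, N) = 3/2 + 140/z (P(z, N) = 45/30 + 140/z = 45*(1/30) + 140/z = 3/2 + 140/z)
P(39, -44)/G(231, 300) = (3/2 + 140/39)/295 = (3/2 + 140*(1/39))*(1/295) = (3/2 + 140/39)*(1/295) = (397/78)*(1/295) = 397/23010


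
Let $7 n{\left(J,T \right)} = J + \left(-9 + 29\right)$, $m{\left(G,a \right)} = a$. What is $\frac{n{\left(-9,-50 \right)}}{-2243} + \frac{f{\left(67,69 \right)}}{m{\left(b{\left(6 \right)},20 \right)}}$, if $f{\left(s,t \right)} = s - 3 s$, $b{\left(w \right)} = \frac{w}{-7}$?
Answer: $- \frac{1052077}{157010} \approx -6.7007$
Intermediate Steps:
$b{\left(w \right)} = - \frac{w}{7}$ ($b{\left(w \right)} = w \left(- \frac{1}{7}\right) = - \frac{w}{7}$)
$f{\left(s,t \right)} = - 2 s$
$n{\left(J,T \right)} = \frac{20}{7} + \frac{J}{7}$ ($n{\left(J,T \right)} = \frac{J + \left(-9 + 29\right)}{7} = \frac{J + 20}{7} = \frac{20 + J}{7} = \frac{20}{7} + \frac{J}{7}$)
$\frac{n{\left(-9,-50 \right)}}{-2243} + \frac{f{\left(67,69 \right)}}{m{\left(b{\left(6 \right)},20 \right)}} = \frac{\frac{20}{7} + \frac{1}{7} \left(-9\right)}{-2243} + \frac{\left(-2\right) 67}{20} = \left(\frac{20}{7} - \frac{9}{7}\right) \left(- \frac{1}{2243}\right) - \frac{67}{10} = \frac{11}{7} \left(- \frac{1}{2243}\right) - \frac{67}{10} = - \frac{11}{15701} - \frac{67}{10} = - \frac{1052077}{157010}$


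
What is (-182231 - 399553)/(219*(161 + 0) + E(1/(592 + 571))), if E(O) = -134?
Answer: -581784/35125 ≈ -16.563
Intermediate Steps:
(-182231 - 399553)/(219*(161 + 0) + E(1/(592 + 571))) = (-182231 - 399553)/(219*(161 + 0) - 134) = -581784/(219*161 - 134) = -581784/(35259 - 134) = -581784/35125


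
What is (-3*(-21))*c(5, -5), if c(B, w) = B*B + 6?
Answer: 1953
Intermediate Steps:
c(B, w) = 6 + B² (c(B, w) = B² + 6 = 6 + B²)
(-3*(-21))*c(5, -5) = (-3*(-21))*(6 + 5²) = 63*(6 + 25) = 63*31 = 1953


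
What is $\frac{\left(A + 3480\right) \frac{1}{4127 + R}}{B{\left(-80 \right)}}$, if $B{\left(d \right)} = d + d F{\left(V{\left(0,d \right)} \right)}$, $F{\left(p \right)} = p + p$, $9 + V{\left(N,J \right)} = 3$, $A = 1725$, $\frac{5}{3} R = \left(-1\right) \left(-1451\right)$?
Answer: $\frac{5205}{4397888} \approx 0.0011835$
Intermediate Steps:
$R = \frac{4353}{5}$ ($R = \frac{3 \left(\left(-1\right) \left(-1451\right)\right)}{5} = \frac{3}{5} \cdot 1451 = \frac{4353}{5} \approx 870.6$)
$V{\left(N,J \right)} = -6$ ($V{\left(N,J \right)} = -9 + 3 = -6$)
$F{\left(p \right)} = 2 p$
$B{\left(d \right)} = - 11 d$ ($B{\left(d \right)} = d + d 2 \left(-6\right) = d + d \left(-12\right) = d - 12 d = - 11 d$)
$\frac{\left(A + 3480\right) \frac{1}{4127 + R}}{B{\left(-80 \right)}} = \frac{\left(1725 + 3480\right) \frac{1}{4127 + \frac{4353}{5}}}{\left(-11\right) \left(-80\right)} = \frac{5205 \frac{1}{\frac{24988}{5}}}{880} = 5205 \cdot \frac{5}{24988} \cdot \frac{1}{880} = \frac{26025}{24988} \cdot \frac{1}{880} = \frac{5205}{4397888}$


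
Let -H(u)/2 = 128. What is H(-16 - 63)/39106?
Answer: -128/19553 ≈ -0.0065463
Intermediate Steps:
H(u) = -256 (H(u) = -2*128 = -256)
H(-16 - 63)/39106 = -256/39106 = -256*1/39106 = -128/19553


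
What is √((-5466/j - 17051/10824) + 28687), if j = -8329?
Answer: √58287109635545523018/45076548 ≈ 169.37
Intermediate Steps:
√((-5466/j - 17051/10824) + 28687) = √((-5466/(-8329) - 17051/10824) + 28687) = √((-5466*(-1/8329) - 17051*1/10824) + 28687) = √((5466/8329 - 17051/10824) + 28687) = √(-82853795/90153096 + 28687) = √(2586139011157/90153096) = √58287109635545523018/45076548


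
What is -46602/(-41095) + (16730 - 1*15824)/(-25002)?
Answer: 187985189/171242865 ≈ 1.0978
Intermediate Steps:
-46602/(-41095) + (16730 - 1*15824)/(-25002) = -46602*(-1/41095) + (16730 - 15824)*(-1/25002) = 46602/41095 + 906*(-1/25002) = 46602/41095 - 151/4167 = 187985189/171242865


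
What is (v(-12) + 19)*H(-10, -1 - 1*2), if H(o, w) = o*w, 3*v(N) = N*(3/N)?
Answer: 600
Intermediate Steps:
v(N) = 1 (v(N) = (N*(3/N))/3 = (⅓)*3 = 1)
(v(-12) + 19)*H(-10, -1 - 1*2) = (1 + 19)*(-10*(-1 - 1*2)) = 20*(-10*(-1 - 2)) = 20*(-10*(-3)) = 20*30 = 600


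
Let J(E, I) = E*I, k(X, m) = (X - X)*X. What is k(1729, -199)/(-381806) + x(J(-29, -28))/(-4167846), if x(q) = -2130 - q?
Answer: 1471/2083923 ≈ 0.00070588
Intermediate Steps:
k(X, m) = 0 (k(X, m) = 0*X = 0)
k(1729, -199)/(-381806) + x(J(-29, -28))/(-4167846) = 0/(-381806) + (-2130 - (-29)*(-28))/(-4167846) = 0*(-1/381806) + (-2130 - 1*812)*(-1/4167846) = 0 + (-2130 - 812)*(-1/4167846) = 0 - 2942*(-1/4167846) = 0 + 1471/2083923 = 1471/2083923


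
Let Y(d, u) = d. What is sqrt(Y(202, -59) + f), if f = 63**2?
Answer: sqrt(4171) ≈ 64.583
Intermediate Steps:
f = 3969
sqrt(Y(202, -59) + f) = sqrt(202 + 3969) = sqrt(4171)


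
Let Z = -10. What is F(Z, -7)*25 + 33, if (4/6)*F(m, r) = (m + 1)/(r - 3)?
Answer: 267/4 ≈ 66.750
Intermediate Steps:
F(m, r) = 3*(1 + m)/(2*(-3 + r)) (F(m, r) = 3*((m + 1)/(r - 3))/2 = 3*((1 + m)/(-3 + r))/2 = 3*(1 + m)/(2*(-3 + r)))
F(Z, -7)*25 + 33 = (3*(1 - 10)/(2*(-3 - 7)))*25 + 33 = ((3/2)*(-9)/(-10))*25 + 33 = ((3/2)*(-1/10)*(-9))*25 + 33 = (27/20)*25 + 33 = 135/4 + 33 = 267/4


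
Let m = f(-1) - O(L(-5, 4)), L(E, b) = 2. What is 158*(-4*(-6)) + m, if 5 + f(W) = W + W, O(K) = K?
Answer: 3783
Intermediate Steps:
f(W) = -5 + 2*W (f(W) = -5 + (W + W) = -5 + 2*W)
m = -9 (m = (-5 + 2*(-1)) - 1*2 = (-5 - 2) - 2 = -7 - 2 = -9)
158*(-4*(-6)) + m = 158*(-4*(-6)) - 9 = 158*24 - 9 = 3792 - 9 = 3783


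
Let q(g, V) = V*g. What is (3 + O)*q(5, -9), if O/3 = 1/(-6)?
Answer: -225/2 ≈ -112.50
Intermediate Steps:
O = -1/2 (O = 3/(-6) = 3*(-1/6) = -1/2 ≈ -0.50000)
(3 + O)*q(5, -9) = (3 - 1/2)*(-9*5) = (5/2)*(-45) = -225/2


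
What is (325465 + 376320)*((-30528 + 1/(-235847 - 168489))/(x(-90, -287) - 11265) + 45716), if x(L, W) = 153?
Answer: 144156107383511088985/4492981632 ≈ 3.2085e+10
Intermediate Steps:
(325465 + 376320)*((-30528 + 1/(-235847 - 168489))/(x(-90, -287) - 11265) + 45716) = (325465 + 376320)*((-30528 + 1/(-235847 - 168489))/(153 - 11265) + 45716) = 701785*((-30528 + 1/(-404336))/(-11112) + 45716) = 701785*((-30528 - 1/404336)*(-1/11112) + 45716) = 701785*(-12343569409/404336*(-1/11112) + 45716) = 701785*(12343569409/4492981632 + 45716) = 701785*(205413491857921/4492981632) = 144156107383511088985/4492981632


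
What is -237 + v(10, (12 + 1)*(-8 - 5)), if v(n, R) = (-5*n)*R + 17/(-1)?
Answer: 8196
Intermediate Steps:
v(n, R) = -17 - 5*R*n (v(n, R) = -5*R*n + 17*(-1) = -5*R*n - 17 = -17 - 5*R*n)
-237 + v(10, (12 + 1)*(-8 - 5)) = -237 + (-17 - 5*(12 + 1)*(-8 - 5)*10) = -237 + (-17 - 5*13*(-13)*10) = -237 + (-17 - 5*(-169)*10) = -237 + (-17 + 8450) = -237 + 8433 = 8196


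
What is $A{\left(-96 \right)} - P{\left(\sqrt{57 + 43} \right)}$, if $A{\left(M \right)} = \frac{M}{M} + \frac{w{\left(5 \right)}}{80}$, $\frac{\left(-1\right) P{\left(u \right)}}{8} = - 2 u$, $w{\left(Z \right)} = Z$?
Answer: $- \frac{2543}{16} \approx -158.94$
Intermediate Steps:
$P{\left(u \right)} = 16 u$ ($P{\left(u \right)} = - 8 \left(- 2 u\right) = 16 u$)
$A{\left(M \right)} = \frac{17}{16}$ ($A{\left(M \right)} = \frac{M}{M} + \frac{5}{80} = 1 + 5 \cdot \frac{1}{80} = 1 + \frac{1}{16} = \frac{17}{16}$)
$A{\left(-96 \right)} - P{\left(\sqrt{57 + 43} \right)} = \frac{17}{16} - 16 \sqrt{57 + 43} = \frac{17}{16} - 16 \sqrt{100} = \frac{17}{16} - 16 \cdot 10 = \frac{17}{16} - 160 = - \frac{2543}{16}$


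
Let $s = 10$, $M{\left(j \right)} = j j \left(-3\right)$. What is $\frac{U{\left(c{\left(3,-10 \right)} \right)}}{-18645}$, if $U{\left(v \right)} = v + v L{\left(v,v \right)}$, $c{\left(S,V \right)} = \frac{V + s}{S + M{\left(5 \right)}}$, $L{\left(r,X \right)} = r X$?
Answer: $0$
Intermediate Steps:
$L{\left(r,X \right)} = X r$
$M{\left(j \right)} = - 3 j^{2}$ ($M{\left(j \right)} = j^{2} \left(-3\right) = - 3 j^{2}$)
$c{\left(S,V \right)} = \frac{10 + V}{-75 + S}$ ($c{\left(S,V \right)} = \frac{V + 10}{S - 3 \cdot 5^{2}} = \frac{10 + V}{S - 75} = \frac{10 + V}{-75 + S}$)
$U{\left(v \right)} = v + v^{3}$ ($U{\left(v \right)} = v + v v v = v + v v^{2} = v + v^{3}$)
$\frac{U{\left(c{\left(3,-10 \right)} \right)}}{-18645} = \frac{\frac{10 - 10}{-75 + 3} + \left(\frac{10 - 10}{-75 + 3}\right)^{3}}{-18645} = \left(\frac{1}{-72} \cdot 0 + \left(\frac{1}{-72} \cdot 0\right)^{3}\right) \left(- \frac{1}{18645}\right) = \left(\left(- \frac{1}{72}\right) 0 + \left(\left(- \frac{1}{72}\right) 0\right)^{3}\right) \left(- \frac{1}{18645}\right) = \left(0 + 0^{3}\right) \left(- \frac{1}{18645}\right) = \left(0 + 0\right) \left(- \frac{1}{18645}\right) = 0 \left(- \frac{1}{18645}\right) = 0$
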